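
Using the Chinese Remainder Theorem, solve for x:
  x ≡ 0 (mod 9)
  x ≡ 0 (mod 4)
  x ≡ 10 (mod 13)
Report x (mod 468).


Moduli 9, 4, 13 are pairwise coprime; by CRT there is a unique solution modulo M = 9 · 4 · 13 = 468.
Solve pairwise, accumulating the modulus:
  Start with x ≡ 0 (mod 9).
  Combine with x ≡ 0 (mod 4): since gcd(9, 4) = 1, we get a unique residue mod 36.
    Write x = 0 + 9·t and substitute into x ≡ 0 (mod 4): 9·t ≡ 0 − 0 = 0 (mod 4).
    Reduce coefficients mod 4: 1·t ≡ 0 (mod 4).
    So t ≡ 0 (mod 4).
    Then x = 0 + 9·0 = 0, valid modulo lcm(9, 4) = 36: x ≡ 0 (mod 36).
  Combine with x ≡ 10 (mod 13): since gcd(36, 13) = 1, we get a unique residue mod 468.
    Write x = 0 + 36·t and substitute into x ≡ 10 (mod 13): 36·t ≡ 10 − 0 = 10 (mod 13).
    Reduce coefficients mod 13: 10·t ≡ 10 (mod 13).
    The inverse of 10 mod 13 is 4 (since 10·4 = 40 = 3·13 + 1), so t ≡ 4·10 = 40 ≡ 1 (mod 13).
    Then x = 0 + 36·1 = 36, valid modulo lcm(36, 13) = 468: x ≡ 36 (mod 468).
Verify: 36 mod 9 = 0 ✓, 36 mod 4 = 0 ✓, 36 mod 13 = 10 ✓.

x ≡ 36 (mod 468).


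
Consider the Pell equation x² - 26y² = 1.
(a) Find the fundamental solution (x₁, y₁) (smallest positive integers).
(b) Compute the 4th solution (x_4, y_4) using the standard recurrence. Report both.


Step 1: Find the fundamental solution (x₁, y₁) of x² - 26y² = 1.
  Expand √26 as a continued fraction. a₀ = ⌊√26⌋ = 5; iterate m_{k+1} = d_k·a_k − m_k, d_{k+1} = (26 − m_{k+1}²)/d_k, a_{k+1} = ⌊(a₀ + m_{k+1})/d_{k+1}⌋ (starting m₀ = 0, d₀ = 1), with convergents p_k = a_k·p_{k-1} + p_{k-2}, q_k = a_k·q_{k-1} + q_{k-2} (p₋₁ = 1, q₋₁ = 0):
  k = 0: a₀ = 5; p₀/q₀ = 5/1; p₀² − 26·q₀² = 25 − 26 = -1.
  k = 1: m = 5, d = 1, a = ⌊(5 + 5)/1⌋ = 10; p/q = (10·5 + 1)/(10·1 + 0) = 51/10; p² − 26·q² = 2601 − 2600 = 1.
  The first convergent with p² − 26·q² = 1 gives the fundamental solution (x₁, y₁) = (51, 10).
Step 2: Apply the recurrence (x_{n+1}, y_{n+1}) = (x₁x_n + 26y₁y_n, x₁y_n + y₁x_n) repeatedly.
  From (x_1, y_1) = (51, 10): x_2 = 51·51 + 26·10·10 = 5201; y_2 = 51·10 + 10·51 = 1020.
  From (x_2, y_2) = (5201, 1020): x_3 = 51·5201 + 26·10·1020 = 530451; y_3 = 51·1020 + 10·5201 = 104030.
  From (x_3, y_3) = (530451, 104030): x_4 = 51·530451 + 26·10·104030 = 54100801; y_4 = 51·104030 + 10·530451 = 10610040.
Step 3: Verify x_4² - 26·y_4² = 2926896668841601 - 2926896668841600 = 1 (should be 1). ✓

(x_1, y_1) = (51, 10); (x_4, y_4) = (54100801, 10610040).


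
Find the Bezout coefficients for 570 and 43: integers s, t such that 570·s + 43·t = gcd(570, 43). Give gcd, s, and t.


Euclidean algorithm on (570, 43) — divide until remainder is 0:
  570 = 13 · 43 + 11
  43 = 3 · 11 + 10
  11 = 1 · 10 + 1
  10 = 10 · 1 + 0
gcd(570, 43) = 1.
Track Bezout coefficients alongside the remainders: start with r₀ = 570 = a·1 + b·0 (s = 1, t = 0) and r₁ = 43 = a·0 + b·1 (s = 0, t = 1); each new remainder r_{k+1} = r_{k-1} − q_k·r_k inherits s_{k+1} = s_{k-1} − q_k·s_k, t_{k+1} = t_{k-1} − q_k·t_k, so r_k = a·s_k + b·t_k at every step:
  q = 13: r = 11, s = 1 − 13·0 = 1, t = 0 − 13·1 = -13  (check: 570·1 + 43·(-13) = 11)
  q = 3: r = 10, s = 0 − 3·1 = -3, t = 1 − 3·(-13) = 40  (check: 570·(-3) + 43·40 = 10)
  q = 1: r = 1, s = 1 − 1·(-3) = 4, t = -13 − 1·40 = -53  (check: 570·4 + 43·(-53) = 1)
The row with r = 1 (the gcd) gives the Bezout coefficients s = 4, t = -53.
Result: 570 · (4) + 43 · (-53) = 1.

gcd(570, 43) = 1; s = 4, t = -53 (check: 570·4 + 43·(-53) = 1).


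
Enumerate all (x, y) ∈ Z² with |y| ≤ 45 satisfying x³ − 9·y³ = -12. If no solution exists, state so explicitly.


The equation is x³ - 9y³ = -12. For fixed y, x³ = 9·y³ − 12, so a solution requires the RHS to be a perfect cube.
Strategy: iterate y from -45 to 45, compute RHS = 9·y³ − 12, and check whether it is a (positive or negative) perfect cube.
Check small values of y:
  y = 0: RHS = -12 is not a perfect cube.
  y = 1: RHS = -3 is not a perfect cube.
  y = -1: RHS = -21 is not a perfect cube.
  y = 2: RHS = 60 is not a perfect cube.
  y = -2: RHS = -84 is not a perfect cube.
  y = 3: RHS = 231 is not a perfect cube.
  y = -3: RHS = -255 is not a perfect cube.
Continuing the search up to |y| = 45 finds no solutions either.
No (x, y) in the scanned range satisfies the equation.

No integer solutions with |y| ≤ 45.


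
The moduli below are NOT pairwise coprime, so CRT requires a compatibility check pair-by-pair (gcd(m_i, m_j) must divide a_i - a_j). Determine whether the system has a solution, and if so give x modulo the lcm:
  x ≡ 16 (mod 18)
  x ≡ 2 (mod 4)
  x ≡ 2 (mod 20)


Moduli 18, 4, 20 are not pairwise coprime, so CRT works modulo lcm(m_i) when all pairwise compatibility conditions hold.
Pairwise compatibility: gcd(m_i, m_j) must divide a_i - a_j for every pair.
Merge one congruence at a time:
  Start: x ≡ 16 (mod 18).
  Combine with x ≡ 2 (mod 4): gcd(18, 4) = 2; 2 - 16 = -14, which IS divisible by 2, so compatible.
    Write x = 16 + 18·t and substitute into x ≡ 2 (mod 4): 18·t ≡ 2 − 16 = -14 (mod 4).
    Divide the congruence (and modulus) by g = 2: 9·t ≡ -7 (mod 2).
    Reduce coefficients mod 2: 1·t ≡ 1 (mod 2).
    So t ≡ 1 (mod 2).
    Then x = 16 + 18·1 = 34, valid modulo lcm(18, 4) = 36: x ≡ 34 (mod 36).
  Combine with x ≡ 2 (mod 20): gcd(36, 20) = 4; 2 - 34 = -32, which IS divisible by 4, so compatible.
    Write x = 34 + 36·t and substitute into x ≡ 2 (mod 20): 36·t ≡ 2 − 34 = -32 (mod 20).
    Divide the congruence (and modulus) by g = 4: 9·t ≡ -8 (mod 5).
    Reduce coefficients mod 5: 4·t ≡ 2 (mod 5).
    The inverse of 4 mod 5 is 4 (since 4·4 = 16 = 3·5 + 1), so t ≡ 4·2 = 8 ≡ 3 (mod 5).
    Then x = 34 + 36·3 = 142, valid modulo lcm(36, 20) = 180: x ≡ 142 (mod 180).
Verify: 142 mod 18 = 16, 142 mod 4 = 2, 142 mod 20 = 2.

x ≡ 142 (mod 180).


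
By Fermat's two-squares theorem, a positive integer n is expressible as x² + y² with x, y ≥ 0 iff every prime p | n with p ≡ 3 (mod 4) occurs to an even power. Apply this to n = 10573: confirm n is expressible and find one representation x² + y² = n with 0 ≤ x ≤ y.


Step 1: Factor n = 10573 = 97 · 109.
Step 2: Check the mod-4 condition on each prime factor: 97 ≡ 1 (mod 4), exponent 1; 109 ≡ 1 (mod 4), exponent 1.
All primes ≡ 3 (mod 4) appear to even exponent (or don't appear), so by the two-squares theorem n IS expressible as a sum of two squares.
Step 3: Build a representation. Here n = 97 · 109 is a product of primes ≡ 1 (mod 4). Each prime p ≡ 1 (mod 4) is itself a sum of two squares; find a² by testing p − a² for a perfect square:
  97: 97 − 1² = 96, 97 − 2² = 93, 97 − 3² = 88, 97 − 4² = 81 = 9² ⇒ 97 = 4² + 9².
  109: 109 − 1² = 108, 109 − 2² = 105, 109 − 3² = 100 = 10² ⇒ 109 = 3² + 10².
  Combine using the Brahmagupta–Fibonacci identity (a² + b²)(c² + d²) = (ac − bd)² + (ad + bc)² = (ac + bd)² + (ad − bc)²:
  97 · 109 = 10573: from (4² + 9²)(3² + 10²), take (4·3 − 9·10, 4·10 + 9·3) = (12 − 90, 40 + 27) = (-78, 67); dropping signs (only squares matter) gives (78, 67); check 78² + 67² = 6084 + 4489 = 10573 ✓.
Step 4: Order so x ≤ y and verify: 67² + 78² = 4489 + 6084 = 10573 = n. ✓

n = 10573 = 67² + 78² (one valid representation with x ≤ y).


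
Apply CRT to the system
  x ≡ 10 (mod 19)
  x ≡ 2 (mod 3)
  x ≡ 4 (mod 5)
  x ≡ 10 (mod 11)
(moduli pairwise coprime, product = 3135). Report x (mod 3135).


Product of moduli M = 19 · 3 · 5 · 11 = 3135.
Merge one congruence at a time:
  Start: x ≡ 10 (mod 19).
  Combine with x ≡ 2 (mod 3); new modulus lcm = 57.
    Write x = 10 + 19·t and substitute into x ≡ 2 (mod 3): 19·t ≡ 2 − 10 = -8 (mod 3).
    Reduce coefficients mod 3: 1·t ≡ 1 (mod 3).
    So t ≡ 1 (mod 3).
    Then x = 10 + 19·1 = 29, valid modulo lcm(19, 3) = 57: x ≡ 29 (mod 57).
  Combine with x ≡ 4 (mod 5); new modulus lcm = 285.
    Write x = 29 + 57·t and substitute into x ≡ 4 (mod 5): 57·t ≡ 4 − 29 = -25 (mod 5).
    Reduce coefficients mod 5: 2·t ≡ 0 (mod 5).
    The inverse of 2 mod 5 is 3 (since 2·3 = 6 = 1·5 + 1), so t ≡ 3·0 = 0 ≡ 0 (mod 5).
    Then x = 29 + 57·0 = 29, valid modulo lcm(57, 5) = 285: x ≡ 29 (mod 285).
  Combine with x ≡ 10 (mod 11); new modulus lcm = 3135.
    Write x = 29 + 285·t and substitute into x ≡ 10 (mod 11): 285·t ≡ 10 − 29 = -19 (mod 11).
    Reduce coefficients mod 11: 10·t ≡ 3 (mod 11).
    The inverse of 10 mod 11 is 10 (since 10·10 = 100 = 9·11 + 1), so t ≡ 10·3 = 30 ≡ 8 (mod 11).
    Then x = 29 + 285·8 = 2309, valid modulo lcm(285, 11) = 3135: x ≡ 2309 (mod 3135).
Verify against each original: 2309 mod 19 = 10, 2309 mod 3 = 2, 2309 mod 5 = 4, 2309 mod 11 = 10.

x ≡ 2309 (mod 3135).


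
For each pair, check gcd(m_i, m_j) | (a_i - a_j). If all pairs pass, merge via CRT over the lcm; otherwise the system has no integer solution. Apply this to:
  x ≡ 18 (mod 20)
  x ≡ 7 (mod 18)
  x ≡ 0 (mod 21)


Moduli 20, 18, 21 are not pairwise coprime, so CRT works modulo lcm(m_i) when all pairwise compatibility conditions hold.
Pairwise compatibility: gcd(m_i, m_j) must divide a_i - a_j for every pair.
Merge one congruence at a time:
  Start: x ≡ 18 (mod 20).
  Combine with x ≡ 7 (mod 18): gcd(20, 18) = 2, and 7 - 18 = -11 is NOT divisible by 2.
    ⇒ system is inconsistent (no integer solution).

No solution (the system is inconsistent).


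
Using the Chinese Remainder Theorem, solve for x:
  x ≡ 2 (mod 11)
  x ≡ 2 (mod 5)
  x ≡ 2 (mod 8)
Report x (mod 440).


Moduli 11, 5, 8 are pairwise coprime; by CRT there is a unique solution modulo M = 11 · 5 · 8 = 440.
Solve pairwise, accumulating the modulus:
  Start with x ≡ 2 (mod 11).
  Combine with x ≡ 2 (mod 5): since gcd(11, 5) = 1, we get a unique residue mod 55.
    Write x = 2 + 11·t and substitute into x ≡ 2 (mod 5): 11·t ≡ 2 − 2 = 0 (mod 5).
    Reduce coefficients mod 5: 1·t ≡ 0 (mod 5).
    So t ≡ 0 (mod 5).
    Then x = 2 + 11·0 = 2, valid modulo lcm(11, 5) = 55: x ≡ 2 (mod 55).
  Combine with x ≡ 2 (mod 8): since gcd(55, 8) = 1, we get a unique residue mod 440.
    Write x = 2 + 55·t and substitute into x ≡ 2 (mod 8): 55·t ≡ 2 − 2 = 0 (mod 8).
    Reduce coefficients mod 8: 7·t ≡ 0 (mod 8).
    The inverse of 7 mod 8 is 7 (since 7·7 = 49 = 6·8 + 1), so t ≡ 7·0 = 0 ≡ 0 (mod 8).
    Then x = 2 + 55·0 = 2, valid modulo lcm(55, 8) = 440: x ≡ 2 (mod 440).
Verify: 2 mod 11 = 2 ✓, 2 mod 5 = 2 ✓, 2 mod 8 = 2 ✓.

x ≡ 2 (mod 440).


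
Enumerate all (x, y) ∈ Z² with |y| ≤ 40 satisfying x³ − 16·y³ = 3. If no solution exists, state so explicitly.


The equation is x³ - 16y³ = 3. For fixed y, x³ = 16·y³ + 3, so a solution requires the RHS to be a perfect cube.
Strategy: iterate y from -40 to 40, compute RHS = 16·y³ + 3, and check whether it is a (positive or negative) perfect cube.
Check small values of y:
  y = 0: RHS = 3 is not a perfect cube.
  y = 1: RHS = 19 is not a perfect cube.
  y = -1: RHS = -13 is not a perfect cube.
  y = 2: RHS = 131 is not a perfect cube.
  y = -2: RHS = -125 = (-5)³ ⇒ x = -5 works.
  y = 3: RHS = 435 is not a perfect cube.
  y = -3: RHS = -429 is not a perfect cube.
Continuing the search up to |y| = 40 finds no further solutions beyond those listed.
Collected solutions: (-5, -2).

Solutions (with |y| ≤ 40): (-5, -2).


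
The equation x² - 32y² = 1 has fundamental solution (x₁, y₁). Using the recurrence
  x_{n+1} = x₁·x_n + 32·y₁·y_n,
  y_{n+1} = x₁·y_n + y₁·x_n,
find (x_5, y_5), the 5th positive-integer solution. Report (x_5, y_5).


Step 1: Find the fundamental solution (x₁, y₁) of x² - 32y² = 1.
  Expand √32 as a continued fraction. a₀ = ⌊√32⌋ = 5; iterate m_{k+1} = d_k·a_k − m_k, d_{k+1} = (32 − m_{k+1}²)/d_k, a_{k+1} = ⌊(a₀ + m_{k+1})/d_{k+1}⌋ (starting m₀ = 0, d₀ = 1), with convergents p_k = a_k·p_{k-1} + p_{k-2}, q_k = a_k·q_{k-1} + q_{k-2} (p₋₁ = 1, q₋₁ = 0):
  k = 0: a₀ = 5; p₀/q₀ = 5/1; p₀² − 32·q₀² = 25 − 32 = -7.
  k = 1: m = 5, d = 7, a = ⌊(5 + 5)/7⌋ = 1; p/q = (1·5 + 1)/(1·1 + 0) = 6/1; p² − 32·q² = 36 − 32 = 4.
  k = 2: m = 2, d = 4, a = ⌊(5 + 2)/4⌋ = 1; p/q = (1·6 + 5)/(1·1 + 1) = 11/2; p² − 32·q² = 121 − 128 = -7.
  k = 3: m = 2, d = 7, a = ⌊(5 + 2)/7⌋ = 1; p/q = (1·11 + 6)/(1·2 + 1) = 17/3; p² − 32·q² = 289 − 288 = 1.
  The first convergent with p² − 32·q² = 1 gives the fundamental solution (x₁, y₁) = (17, 3).
Step 2: Apply the recurrence (x_{n+1}, y_{n+1}) = (x₁x_n + 32y₁y_n, x₁y_n + y₁x_n) repeatedly.
  From (x_1, y_1) = (17, 3): x_2 = 17·17 + 32·3·3 = 577; y_2 = 17·3 + 3·17 = 102.
  From (x_2, y_2) = (577, 102): x_3 = 17·577 + 32·3·102 = 19601; y_3 = 17·102 + 3·577 = 3465.
  From (x_3, y_3) = (19601, 3465): x_4 = 17·19601 + 32·3·3465 = 665857; y_4 = 17·3465 + 3·19601 = 117708.
  From (x_4, y_4) = (665857, 117708): x_5 = 17·665857 + 32·3·117708 = 22619537; y_5 = 17·117708 + 3·665857 = 3998607.
Step 3: Verify x_5² - 32·y_5² = 511643454094369 - 511643454094368 = 1 (should be 1). ✓

(x_1, y_1) = (17, 3); (x_5, y_5) = (22619537, 3998607).


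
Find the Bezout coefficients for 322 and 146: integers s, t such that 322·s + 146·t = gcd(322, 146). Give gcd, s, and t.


Euclidean algorithm on (322, 146) — divide until remainder is 0:
  322 = 2 · 146 + 30
  146 = 4 · 30 + 26
  30 = 1 · 26 + 4
  26 = 6 · 4 + 2
  4 = 2 · 2 + 0
gcd(322, 146) = 2.
Track Bezout coefficients alongside the remainders: start with r₀ = 322 = a·1 + b·0 (s = 1, t = 0) and r₁ = 146 = a·0 + b·1 (s = 0, t = 1); each new remainder r_{k+1} = r_{k-1} − q_k·r_k inherits s_{k+1} = s_{k-1} − q_k·s_k, t_{k+1} = t_{k-1} − q_k·t_k, so r_k = a·s_k + b·t_k at every step:
  q = 2: r = 30, s = 1 − 2·0 = 1, t = 0 − 2·1 = -2  (check: 322·1 + 146·(-2) = 30)
  q = 4: r = 26, s = 0 − 4·1 = -4, t = 1 − 4·(-2) = 9  (check: 322·(-4) + 146·9 = 26)
  q = 1: r = 4, s = 1 − 1·(-4) = 5, t = -2 − 1·9 = -11  (check: 322·5 + 146·(-11) = 4)
  q = 6: r = 2, s = -4 − 6·5 = -34, t = 9 − 6·(-11) = 75  (check: 322·(-34) + 146·75 = 2)
The row with r = 2 (the gcd) gives the Bezout coefficients s = -34, t = 75.
Result: 322 · (-34) + 146 · (75) = 2.

gcd(322, 146) = 2; s = -34, t = 75 (check: 322·(-34) + 146·75 = 2).


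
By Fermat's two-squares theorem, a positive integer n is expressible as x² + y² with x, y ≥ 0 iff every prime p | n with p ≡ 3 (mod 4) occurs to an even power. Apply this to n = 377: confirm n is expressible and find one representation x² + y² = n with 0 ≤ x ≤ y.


Step 1: Factor n = 377 = 13 · 29.
Step 2: Check the mod-4 condition on each prime factor: 13 ≡ 1 (mod 4), exponent 1; 29 ≡ 1 (mod 4), exponent 1.
All primes ≡ 3 (mod 4) appear to even exponent (or don't appear), so by the two-squares theorem n IS expressible as a sum of two squares.
Step 3: Build a representation. Here n = 13 · 29 is a product of primes ≡ 1 (mod 4). Each prime p ≡ 1 (mod 4) is itself a sum of two squares; find a² by testing p − a² for a perfect square:
  13: 13 − 1² = 12, 13 − 2² = 9 = 3² ⇒ 13 = 2² + 3².
  29: 29 − 1² = 28, 29 − 2² = 25 = 5² ⇒ 29 = 2² + 5².
  Combine using the Brahmagupta–Fibonacci identity (a² + b²)(c² + d²) = (ac − bd)² + (ad + bc)² = (ac + bd)² + (ad − bc)²:
  13 · 29 = 377: from (2² + 3²)(2² + 5²), take (2·2 − 3·5, 2·5 + 3·2) = (4 − 15, 10 + 6) = (-11, 16); dropping signs (only squares matter) gives (11, 16); check 11² + 16² = 121 + 256 = 377 ✓.
Step 4: Order so x ≤ y and verify: 11² + 16² = 121 + 256 = 377 = n. ✓

n = 377 = 11² + 16² (one valid representation with x ≤ y).


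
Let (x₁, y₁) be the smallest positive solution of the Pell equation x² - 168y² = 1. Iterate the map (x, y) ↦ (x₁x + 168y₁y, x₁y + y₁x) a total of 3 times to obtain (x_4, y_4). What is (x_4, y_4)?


Step 1: Find the fundamental solution (x₁, y₁) of x² - 168y² = 1.
  Expand √168 as a continued fraction. a₀ = ⌊√168⌋ = 12; iterate m_{k+1} = d_k·a_k − m_k, d_{k+1} = (168 − m_{k+1}²)/d_k, a_{k+1} = ⌊(a₀ + m_{k+1})/d_{k+1}⌋ (starting m₀ = 0, d₀ = 1), with convergents p_k = a_k·p_{k-1} + p_{k-2}, q_k = a_k·q_{k-1} + q_{k-2} (p₋₁ = 1, q₋₁ = 0):
  k = 0: a₀ = 12; p₀/q₀ = 12/1; p₀² − 168·q₀² = 144 − 168 = -24.
  k = 1: m = 12, d = 24, a = ⌊(12 + 12)/24⌋ = 1; p/q = (1·12 + 1)/(1·1 + 0) = 13/1; p² − 168·q² = 169 − 168 = 1.
  The first convergent with p² − 168·q² = 1 gives the fundamental solution (x₁, y₁) = (13, 1).
Step 2: Apply the recurrence (x_{n+1}, y_{n+1}) = (x₁x_n + 168y₁y_n, x₁y_n + y₁x_n) repeatedly.
  From (x_1, y_1) = (13, 1): x_2 = 13·13 + 168·1·1 = 337; y_2 = 13·1 + 1·13 = 26.
  From (x_2, y_2) = (337, 26): x_3 = 13·337 + 168·1·26 = 8749; y_3 = 13·26 + 1·337 = 675.
  From (x_3, y_3) = (8749, 675): x_4 = 13·8749 + 168·1·675 = 227137; y_4 = 13·675 + 1·8749 = 17524.
Step 3: Verify x_4² - 168·y_4² = 51591216769 - 51591216768 = 1 (should be 1). ✓

(x_1, y_1) = (13, 1); (x_4, y_4) = (227137, 17524).


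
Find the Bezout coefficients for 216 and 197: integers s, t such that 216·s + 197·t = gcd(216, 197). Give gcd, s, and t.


Euclidean algorithm on (216, 197) — divide until remainder is 0:
  216 = 1 · 197 + 19
  197 = 10 · 19 + 7
  19 = 2 · 7 + 5
  7 = 1 · 5 + 2
  5 = 2 · 2 + 1
  2 = 2 · 1 + 0
gcd(216, 197) = 1.
Track Bezout coefficients alongside the remainders: start with r₀ = 216 = a·1 + b·0 (s = 1, t = 0) and r₁ = 197 = a·0 + b·1 (s = 0, t = 1); each new remainder r_{k+1} = r_{k-1} − q_k·r_k inherits s_{k+1} = s_{k-1} − q_k·s_k, t_{k+1} = t_{k-1} − q_k·t_k, so r_k = a·s_k + b·t_k at every step:
  q = 1: r = 19, s = 1 − 1·0 = 1, t = 0 − 1·1 = -1  (check: 216·1 + 197·(-1) = 19)
  q = 10: r = 7, s = 0 − 10·1 = -10, t = 1 − 10·(-1) = 11  (check: 216·(-10) + 197·11 = 7)
  q = 2: r = 5, s = 1 − 2·(-10) = 21, t = -1 − 2·11 = -23  (check: 216·21 + 197·(-23) = 5)
  q = 1: r = 2, s = -10 − 1·21 = -31, t = 11 − 1·(-23) = 34  (check: 216·(-31) + 197·34 = 2)
  q = 2: r = 1, s = 21 − 2·(-31) = 83, t = -23 − 2·34 = -91  (check: 216·83 + 197·(-91) = 1)
The row with r = 1 (the gcd) gives the Bezout coefficients s = 83, t = -91.
Result: 216 · (83) + 197 · (-91) = 1.

gcd(216, 197) = 1; s = 83, t = -91 (check: 216·83 + 197·(-91) = 1).


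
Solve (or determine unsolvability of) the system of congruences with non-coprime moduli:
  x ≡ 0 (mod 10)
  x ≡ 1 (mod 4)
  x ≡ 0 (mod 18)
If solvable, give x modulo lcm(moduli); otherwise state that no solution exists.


Moduli 10, 4, 18 are not pairwise coprime, so CRT works modulo lcm(m_i) when all pairwise compatibility conditions hold.
Pairwise compatibility: gcd(m_i, m_j) must divide a_i - a_j for every pair.
Merge one congruence at a time:
  Start: x ≡ 0 (mod 10).
  Combine with x ≡ 1 (mod 4): gcd(10, 4) = 2, and 1 - 0 = 1 is NOT divisible by 2.
    ⇒ system is inconsistent (no integer solution).

No solution (the system is inconsistent).


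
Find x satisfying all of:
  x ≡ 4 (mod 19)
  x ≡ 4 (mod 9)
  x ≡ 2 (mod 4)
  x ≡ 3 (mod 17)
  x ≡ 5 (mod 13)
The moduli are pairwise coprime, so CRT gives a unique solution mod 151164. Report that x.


Product of moduli M = 19 · 9 · 4 · 17 · 13 = 151164.
Merge one congruence at a time:
  Start: x ≡ 4 (mod 19).
  Combine with x ≡ 4 (mod 9); new modulus lcm = 171.
    Write x = 4 + 19·t and substitute into x ≡ 4 (mod 9): 19·t ≡ 4 − 4 = 0 (mod 9).
    Reduce coefficients mod 9: 1·t ≡ 0 (mod 9).
    So t ≡ 0 (mod 9).
    Then x = 4 + 19·0 = 4, valid modulo lcm(19, 9) = 171: x ≡ 4 (mod 171).
  Combine with x ≡ 2 (mod 4); new modulus lcm = 684.
    Write x = 4 + 171·t and substitute into x ≡ 2 (mod 4): 171·t ≡ 2 − 4 = -2 (mod 4).
    Reduce coefficients mod 4: 3·t ≡ 2 (mod 4).
    The inverse of 3 mod 4 is 3 (since 3·3 = 9 = 2·4 + 1), so t ≡ 3·2 = 6 ≡ 2 (mod 4).
    Then x = 4 + 171·2 = 346, valid modulo lcm(171, 4) = 684: x ≡ 346 (mod 684).
  Combine with x ≡ 3 (mod 17); new modulus lcm = 11628.
    Write x = 346 + 684·t and substitute into x ≡ 3 (mod 17): 684·t ≡ 3 − 346 = -343 (mod 17).
    Reduce coefficients mod 17: 4·t ≡ 14 (mod 17).
    The inverse of 4 mod 17 is 13 (since 4·13 = 52 = 3·17 + 1), so t ≡ 13·14 = 182 ≡ 12 (mod 17).
    Then x = 346 + 684·12 = 8554, valid modulo lcm(684, 17) = 11628: x ≡ 8554 (mod 11628).
  Combine with x ≡ 5 (mod 13); new modulus lcm = 151164.
    Write x = 8554 + 11628·t and substitute into x ≡ 5 (mod 13): 11628·t ≡ 5 − 8554 = -8549 (mod 13).
    Reduce coefficients mod 13: 6·t ≡ 5 (mod 13).
    The inverse of 6 mod 13 is 11 (since 6·11 = 66 = 5·13 + 1), so t ≡ 11·5 = 55 ≡ 3 (mod 13).
    Then x = 8554 + 11628·3 = 43438, valid modulo lcm(11628, 13) = 151164: x ≡ 43438 (mod 151164).
Verify against each original: 43438 mod 19 = 4, 43438 mod 9 = 4, 43438 mod 4 = 2, 43438 mod 17 = 3, 43438 mod 13 = 5.

x ≡ 43438 (mod 151164).


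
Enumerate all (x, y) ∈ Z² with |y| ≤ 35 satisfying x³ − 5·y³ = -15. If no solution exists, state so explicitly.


The equation is x³ - 5y³ = -15. For fixed y, x³ = 5·y³ − 15, so a solution requires the RHS to be a perfect cube.
Strategy: iterate y from -35 to 35, compute RHS = 5·y³ − 15, and check whether it is a (positive or negative) perfect cube.
Check small values of y:
  y = 0: RHS = -15 is not a perfect cube.
  y = 1: RHS = -10 is not a perfect cube.
  y = -1: RHS = -20 is not a perfect cube.
  y = 2: RHS = 25 is not a perfect cube.
  y = -2: RHS = -55 is not a perfect cube.
  y = 3: RHS = 120 is not a perfect cube.
  y = -3: RHS = -150 is not a perfect cube.
Continuing the search up to |y| = 35 finds no solutions either.
No (x, y) in the scanned range satisfies the equation.

No integer solutions with |y| ≤ 35.


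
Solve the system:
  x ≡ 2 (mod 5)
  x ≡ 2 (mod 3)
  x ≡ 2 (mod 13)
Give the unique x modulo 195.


Moduli 5, 3, 13 are pairwise coprime; by CRT there is a unique solution modulo M = 5 · 3 · 13 = 195.
Solve pairwise, accumulating the modulus:
  Start with x ≡ 2 (mod 5).
  Combine with x ≡ 2 (mod 3): since gcd(5, 3) = 1, we get a unique residue mod 15.
    Write x = 2 + 5·t and substitute into x ≡ 2 (mod 3): 5·t ≡ 2 − 2 = 0 (mod 3).
    Reduce coefficients mod 3: 2·t ≡ 0 (mod 3).
    The inverse of 2 mod 3 is 2 (since 2·2 = 4 = 1·3 + 1), so t ≡ 2·0 = 0 ≡ 0 (mod 3).
    Then x = 2 + 5·0 = 2, valid modulo lcm(5, 3) = 15: x ≡ 2 (mod 15).
  Combine with x ≡ 2 (mod 13): since gcd(15, 13) = 1, we get a unique residue mod 195.
    Write x = 2 + 15·t and substitute into x ≡ 2 (mod 13): 15·t ≡ 2 − 2 = 0 (mod 13).
    Reduce coefficients mod 13: 2·t ≡ 0 (mod 13).
    The inverse of 2 mod 13 is 7 (since 2·7 = 14 = 1·13 + 1), so t ≡ 7·0 = 0 ≡ 0 (mod 13).
    Then x = 2 + 15·0 = 2, valid modulo lcm(15, 13) = 195: x ≡ 2 (mod 195).
Verify: 2 mod 5 = 2 ✓, 2 mod 3 = 2 ✓, 2 mod 13 = 2 ✓.

x ≡ 2 (mod 195).


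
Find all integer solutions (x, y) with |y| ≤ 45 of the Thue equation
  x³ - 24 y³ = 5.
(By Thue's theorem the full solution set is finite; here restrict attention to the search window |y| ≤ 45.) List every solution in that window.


The equation is x³ - 24y³ = 5. For fixed y, x³ = 24·y³ + 5, so a solution requires the RHS to be a perfect cube.
Strategy: iterate y from -45 to 45, compute RHS = 24·y³ + 5, and check whether it is a (positive or negative) perfect cube.
Check small values of y:
  y = 0: RHS = 5 is not a perfect cube.
  y = 1: RHS = 29 is not a perfect cube.
  y = -1: RHS = -19 is not a perfect cube.
  y = 2: RHS = 197 is not a perfect cube.
  y = -2: RHS = -187 is not a perfect cube.
  y = 3: RHS = 653 is not a perfect cube.
  y = -3: RHS = -643 is not a perfect cube.
Continuing the search up to |y| = 45 finds no solutions either.
No (x, y) in the scanned range satisfies the equation.

No integer solutions with |y| ≤ 45.


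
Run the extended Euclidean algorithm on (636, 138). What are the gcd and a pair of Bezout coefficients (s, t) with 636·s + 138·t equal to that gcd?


Euclidean algorithm on (636, 138) — divide until remainder is 0:
  636 = 4 · 138 + 84
  138 = 1 · 84 + 54
  84 = 1 · 54 + 30
  54 = 1 · 30 + 24
  30 = 1 · 24 + 6
  24 = 4 · 6 + 0
gcd(636, 138) = 6.
Track Bezout coefficients alongside the remainders: start with r₀ = 636 = a·1 + b·0 (s = 1, t = 0) and r₁ = 138 = a·0 + b·1 (s = 0, t = 1); each new remainder r_{k+1} = r_{k-1} − q_k·r_k inherits s_{k+1} = s_{k-1} − q_k·s_k, t_{k+1} = t_{k-1} − q_k·t_k, so r_k = a·s_k + b·t_k at every step:
  q = 4: r = 84, s = 1 − 4·0 = 1, t = 0 − 4·1 = -4  (check: 636·1 + 138·(-4) = 84)
  q = 1: r = 54, s = 0 − 1·1 = -1, t = 1 − 1·(-4) = 5  (check: 636·(-1) + 138·5 = 54)
  q = 1: r = 30, s = 1 − 1·(-1) = 2, t = -4 − 1·5 = -9  (check: 636·2 + 138·(-9) = 30)
  q = 1: r = 24, s = -1 − 1·2 = -3, t = 5 − 1·(-9) = 14  (check: 636·(-3) + 138·14 = 24)
  q = 1: r = 6, s = 2 − 1·(-3) = 5, t = -9 − 1·14 = -23  (check: 636·5 + 138·(-23) = 6)
The row with r = 6 (the gcd) gives the Bezout coefficients s = 5, t = -23.
Result: 636 · (5) + 138 · (-23) = 6.

gcd(636, 138) = 6; s = 5, t = -23 (check: 636·5 + 138·(-23) = 6).


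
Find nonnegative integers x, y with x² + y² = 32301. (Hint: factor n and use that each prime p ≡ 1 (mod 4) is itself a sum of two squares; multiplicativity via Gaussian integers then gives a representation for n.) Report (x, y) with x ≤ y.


Step 1: Factor n = 32301 = 3^2 · 37 · 97.
Step 2: Check the mod-4 condition on each prime factor: 3 ≡ 3 (mod 4), exponent 2 (must be even); 37 ≡ 1 (mod 4), exponent 1; 97 ≡ 1 (mod 4), exponent 1.
All primes ≡ 3 (mod 4) appear to even exponent (or don't appear), so by the two-squares theorem n IS expressible as a sum of two squares.
Step 3: Build a representation. Group n = k² · m with k = 3 and m = 37 · 97 = 3589 (a product of primes ≡ 1 (mod 4)); a representation of m scales to one of n via (k·x)² + (k·y)² = k²(x² + y²). Each prime p ≡ 1 (mod 4) is itself a sum of two squares; find a² by testing p − a² for a perfect square:
  37: 37 − 1² = 36 = 6² ⇒ 37 = 1² + 6².
  97: 97 − 1² = 96, 97 − 2² = 93, 97 − 3² = 88, 97 − 4² = 81 = 9² ⇒ 97 = 4² + 9².
  Combine using the Brahmagupta–Fibonacci identity (a² + b²)(c² + d²) = (ac − bd)² + (ad + bc)² = (ac + bd)² + (ad − bc)²:
  37 · 97 = 3589: from (1² + 6²)(4² + 9²), take (1·4 − 6·9, 1·9 + 6·4) = (4 − 54, 9 + 24) = (-50, 33); dropping signs (only squares matter) gives (50, 33); check 50² + 33² = 2500 + 1089 = 3589 ✓.
  Scale by k = 3: (3·50, 3·33) = (150, 99).
Step 4: Order so x ≤ y and verify: 99² + 150² = 9801 + 22500 = 32301 = n. ✓

n = 32301 = 99² + 150² (one valid representation with x ≤ y).


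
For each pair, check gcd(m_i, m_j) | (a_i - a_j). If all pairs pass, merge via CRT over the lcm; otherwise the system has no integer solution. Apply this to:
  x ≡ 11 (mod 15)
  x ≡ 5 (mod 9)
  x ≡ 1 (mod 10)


Moduli 15, 9, 10 are not pairwise coprime, so CRT works modulo lcm(m_i) when all pairwise compatibility conditions hold.
Pairwise compatibility: gcd(m_i, m_j) must divide a_i - a_j for every pair.
Merge one congruence at a time:
  Start: x ≡ 11 (mod 15).
  Combine with x ≡ 5 (mod 9): gcd(15, 9) = 3; 5 - 11 = -6, which IS divisible by 3, so compatible.
    Write x = 11 + 15·t and substitute into x ≡ 5 (mod 9): 15·t ≡ 5 − 11 = -6 (mod 9).
    Divide the congruence (and modulus) by g = 3: 5·t ≡ -2 (mod 3).
    Reduce coefficients mod 3: 2·t ≡ 1 (mod 3).
    The inverse of 2 mod 3 is 2 (since 2·2 = 4 = 1·3 + 1), so t ≡ 2·1 = 2 ≡ 2 (mod 3).
    Then x = 11 + 15·2 = 41, valid modulo lcm(15, 9) = 45: x ≡ 41 (mod 45).
  Combine with x ≡ 1 (mod 10): gcd(45, 10) = 5; 1 - 41 = -40, which IS divisible by 5, so compatible.
    Write x = 41 + 45·t and substitute into x ≡ 1 (mod 10): 45·t ≡ 1 − 41 = -40 (mod 10).
    Divide the congruence (and modulus) by g = 5: 9·t ≡ -8 (mod 2).
    Reduce coefficients mod 2: 1·t ≡ 0 (mod 2).
    So t ≡ 0 (mod 2).
    Then x = 41 + 45·0 = 41, valid modulo lcm(45, 10) = 90: x ≡ 41 (mod 90).
Verify: 41 mod 15 = 11, 41 mod 9 = 5, 41 mod 10 = 1.

x ≡ 41 (mod 90).


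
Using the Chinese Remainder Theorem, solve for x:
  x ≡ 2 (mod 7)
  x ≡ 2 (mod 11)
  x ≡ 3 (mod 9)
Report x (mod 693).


Moduli 7, 11, 9 are pairwise coprime; by CRT there is a unique solution modulo M = 7 · 11 · 9 = 693.
Solve pairwise, accumulating the modulus:
  Start with x ≡ 2 (mod 7).
  Combine with x ≡ 2 (mod 11): since gcd(7, 11) = 1, we get a unique residue mod 77.
    Write x = 2 + 7·t and substitute into x ≡ 2 (mod 11): 7·t ≡ 2 − 2 = 0 (mod 11).
    The inverse of 7 mod 11 is 8 (since 7·8 = 56 = 5·11 + 1), so t ≡ 8·0 = 0 ≡ 0 (mod 11).
    Then x = 2 + 7·0 = 2, valid modulo lcm(7, 11) = 77: x ≡ 2 (mod 77).
  Combine with x ≡ 3 (mod 9): since gcd(77, 9) = 1, we get a unique residue mod 693.
    Write x = 2 + 77·t and substitute into x ≡ 3 (mod 9): 77·t ≡ 3 − 2 = 1 (mod 9).
    Reduce coefficients mod 9: 5·t ≡ 1 (mod 9).
    The inverse of 5 mod 9 is 2 (since 5·2 = 10 = 1·9 + 1), so t ≡ 2·1 = 2 ≡ 2 (mod 9).
    Then x = 2 + 77·2 = 156, valid modulo lcm(77, 9) = 693: x ≡ 156 (mod 693).
Verify: 156 mod 7 = 2 ✓, 156 mod 11 = 2 ✓, 156 mod 9 = 3 ✓.

x ≡ 156 (mod 693).


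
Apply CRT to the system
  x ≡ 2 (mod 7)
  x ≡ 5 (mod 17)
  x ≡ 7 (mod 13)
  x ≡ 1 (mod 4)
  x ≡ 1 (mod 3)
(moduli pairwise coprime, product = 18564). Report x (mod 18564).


Product of moduli M = 7 · 17 · 13 · 4 · 3 = 18564.
Merge one congruence at a time:
  Start: x ≡ 2 (mod 7).
  Combine with x ≡ 5 (mod 17); new modulus lcm = 119.
    Write x = 2 + 7·t and substitute into x ≡ 5 (mod 17): 7·t ≡ 5 − 2 = 3 (mod 17).
    The inverse of 7 mod 17 is 5 (since 7·5 = 35 = 2·17 + 1), so t ≡ 5·3 = 15 ≡ 15 (mod 17).
    Then x = 2 + 7·15 = 107, valid modulo lcm(7, 17) = 119: x ≡ 107 (mod 119).
  Combine with x ≡ 7 (mod 13); new modulus lcm = 1547.
    Write x = 107 + 119·t and substitute into x ≡ 7 (mod 13): 119·t ≡ 7 − 107 = -100 (mod 13).
    Reduce coefficients mod 13: 2·t ≡ 4 (mod 13).
    The inverse of 2 mod 13 is 7 (since 2·7 = 14 = 1·13 + 1), so t ≡ 7·4 = 28 ≡ 2 (mod 13).
    Then x = 107 + 119·2 = 345, valid modulo lcm(119, 13) = 1547: x ≡ 345 (mod 1547).
  Combine with x ≡ 1 (mod 4); new modulus lcm = 6188.
    Write x = 345 + 1547·t and substitute into x ≡ 1 (mod 4): 1547·t ≡ 1 − 345 = -344 (mod 4).
    Reduce coefficients mod 4: 3·t ≡ 0 (mod 4).
    The inverse of 3 mod 4 is 3 (since 3·3 = 9 = 2·4 + 1), so t ≡ 3·0 = 0 ≡ 0 (mod 4).
    Then x = 345 + 1547·0 = 345, valid modulo lcm(1547, 4) = 6188: x ≡ 345 (mod 6188).
  Combine with x ≡ 1 (mod 3); new modulus lcm = 18564.
    Write x = 345 + 6188·t and substitute into x ≡ 1 (mod 3): 6188·t ≡ 1 − 345 = -344 (mod 3).
    Reduce coefficients mod 3: 2·t ≡ 1 (mod 3).
    The inverse of 2 mod 3 is 2 (since 2·2 = 4 = 1·3 + 1), so t ≡ 2·1 = 2 ≡ 2 (mod 3).
    Then x = 345 + 6188·2 = 12721, valid modulo lcm(6188, 3) = 18564: x ≡ 12721 (mod 18564).
Verify against each original: 12721 mod 7 = 2, 12721 mod 17 = 5, 12721 mod 13 = 7, 12721 mod 4 = 1, 12721 mod 3 = 1.

x ≡ 12721 (mod 18564).


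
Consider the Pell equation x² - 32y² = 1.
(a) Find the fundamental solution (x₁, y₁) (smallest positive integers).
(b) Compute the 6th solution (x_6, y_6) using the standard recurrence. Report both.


Step 1: Find the fundamental solution (x₁, y₁) of x² - 32y² = 1.
  Expand √32 as a continued fraction. a₀ = ⌊√32⌋ = 5; iterate m_{k+1} = d_k·a_k − m_k, d_{k+1} = (32 − m_{k+1}²)/d_k, a_{k+1} = ⌊(a₀ + m_{k+1})/d_{k+1}⌋ (starting m₀ = 0, d₀ = 1), with convergents p_k = a_k·p_{k-1} + p_{k-2}, q_k = a_k·q_{k-1} + q_{k-2} (p₋₁ = 1, q₋₁ = 0):
  k = 0: a₀ = 5; p₀/q₀ = 5/1; p₀² − 32·q₀² = 25 − 32 = -7.
  k = 1: m = 5, d = 7, a = ⌊(5 + 5)/7⌋ = 1; p/q = (1·5 + 1)/(1·1 + 0) = 6/1; p² − 32·q² = 36 − 32 = 4.
  k = 2: m = 2, d = 4, a = ⌊(5 + 2)/4⌋ = 1; p/q = (1·6 + 5)/(1·1 + 1) = 11/2; p² − 32·q² = 121 − 128 = -7.
  k = 3: m = 2, d = 7, a = ⌊(5 + 2)/7⌋ = 1; p/q = (1·11 + 6)/(1·2 + 1) = 17/3; p² − 32·q² = 289 − 288 = 1.
  The first convergent with p² − 32·q² = 1 gives the fundamental solution (x₁, y₁) = (17, 3).
Step 2: Apply the recurrence (x_{n+1}, y_{n+1}) = (x₁x_n + 32y₁y_n, x₁y_n + y₁x_n) repeatedly.
  From (x_1, y_1) = (17, 3): x_2 = 17·17 + 32·3·3 = 577; y_2 = 17·3 + 3·17 = 102.
  From (x_2, y_2) = (577, 102): x_3 = 17·577 + 32·3·102 = 19601; y_3 = 17·102 + 3·577 = 3465.
  From (x_3, y_3) = (19601, 3465): x_4 = 17·19601 + 32·3·3465 = 665857; y_4 = 17·3465 + 3·19601 = 117708.
  From (x_4, y_4) = (665857, 117708): x_5 = 17·665857 + 32·3·117708 = 22619537; y_5 = 17·117708 + 3·665857 = 3998607.
  From (x_5, y_5) = (22619537, 3998607): x_6 = 17·22619537 + 32·3·3998607 = 768398401; y_6 = 17·3998607 + 3·22619537 = 135834930.
Step 3: Verify x_6² - 32·y_6² = 590436102659356801 - 590436102659356800 = 1 (should be 1). ✓

(x_1, y_1) = (17, 3); (x_6, y_6) = (768398401, 135834930).


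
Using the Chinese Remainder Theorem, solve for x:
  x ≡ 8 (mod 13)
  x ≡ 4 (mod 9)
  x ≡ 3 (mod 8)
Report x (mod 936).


Moduli 13, 9, 8 are pairwise coprime; by CRT there is a unique solution modulo M = 13 · 9 · 8 = 936.
Solve pairwise, accumulating the modulus:
  Start with x ≡ 8 (mod 13).
  Combine with x ≡ 4 (mod 9): since gcd(13, 9) = 1, we get a unique residue mod 117.
    Write x = 8 + 13·t and substitute into x ≡ 4 (mod 9): 13·t ≡ 4 − 8 = -4 (mod 9).
    Reduce coefficients mod 9: 4·t ≡ 5 (mod 9).
    The inverse of 4 mod 9 is 7 (since 4·7 = 28 = 3·9 + 1), so t ≡ 7·5 = 35 ≡ 8 (mod 9).
    Then x = 8 + 13·8 = 112, valid modulo lcm(13, 9) = 117: x ≡ 112 (mod 117).
  Combine with x ≡ 3 (mod 8): since gcd(117, 8) = 1, we get a unique residue mod 936.
    Write x = 112 + 117·t and substitute into x ≡ 3 (mod 8): 117·t ≡ 3 − 112 = -109 (mod 8).
    Reduce coefficients mod 8: 5·t ≡ 3 (mod 8).
    The inverse of 5 mod 8 is 5 (since 5·5 = 25 = 3·8 + 1), so t ≡ 5·3 = 15 ≡ 7 (mod 8).
    Then x = 112 + 117·7 = 931, valid modulo lcm(117, 8) = 936: x ≡ 931 (mod 936).
Verify: 931 mod 13 = 8 ✓, 931 mod 9 = 4 ✓, 931 mod 8 = 3 ✓.

x ≡ 931 (mod 936).


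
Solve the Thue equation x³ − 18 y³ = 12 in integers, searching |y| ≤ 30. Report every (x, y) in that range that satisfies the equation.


The equation is x³ - 18y³ = 12. For fixed y, x³ = 18·y³ + 12, so a solution requires the RHS to be a perfect cube.
Strategy: iterate y from -30 to 30, compute RHS = 18·y³ + 12, and check whether it is a (positive or negative) perfect cube.
Check small values of y:
  y = 0: RHS = 12 is not a perfect cube.
  y = 1: RHS = 30 is not a perfect cube.
  y = -1: RHS = -6 is not a perfect cube.
  y = 2: RHS = 156 is not a perfect cube.
  y = -2: RHS = -132 is not a perfect cube.
  y = 3: RHS = 498 is not a perfect cube.
  y = -3: RHS = -474 is not a perfect cube.
Continuing the search up to |y| = 30 finds no solutions either.
No (x, y) in the scanned range satisfies the equation.

No integer solutions with |y| ≤ 30.


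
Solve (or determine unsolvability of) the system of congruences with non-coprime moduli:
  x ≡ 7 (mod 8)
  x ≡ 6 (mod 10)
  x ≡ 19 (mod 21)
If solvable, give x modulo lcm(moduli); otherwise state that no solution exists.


Moduli 8, 10, 21 are not pairwise coprime, so CRT works modulo lcm(m_i) when all pairwise compatibility conditions hold.
Pairwise compatibility: gcd(m_i, m_j) must divide a_i - a_j for every pair.
Merge one congruence at a time:
  Start: x ≡ 7 (mod 8).
  Combine with x ≡ 6 (mod 10): gcd(8, 10) = 2, and 6 - 7 = -1 is NOT divisible by 2.
    ⇒ system is inconsistent (no integer solution).

No solution (the system is inconsistent).


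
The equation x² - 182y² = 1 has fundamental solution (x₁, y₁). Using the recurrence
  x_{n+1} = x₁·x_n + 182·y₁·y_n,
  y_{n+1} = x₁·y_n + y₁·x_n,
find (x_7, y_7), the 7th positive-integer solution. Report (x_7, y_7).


Step 1: Find the fundamental solution (x₁, y₁) of x² - 182y² = 1.
  Expand √182 as a continued fraction. a₀ = ⌊√182⌋ = 13; iterate m_{k+1} = d_k·a_k − m_k, d_{k+1} = (182 − m_{k+1}²)/d_k, a_{k+1} = ⌊(a₀ + m_{k+1})/d_{k+1}⌋ (starting m₀ = 0, d₀ = 1), with convergents p_k = a_k·p_{k-1} + p_{k-2}, q_k = a_k·q_{k-1} + q_{k-2} (p₋₁ = 1, q₋₁ = 0):
  k = 0: a₀ = 13; p₀/q₀ = 13/1; p₀² − 182·q₀² = 169 − 182 = -13.
  k = 1: m = 13, d = 13, a = ⌊(13 + 13)/13⌋ = 2; p/q = (2·13 + 1)/(2·1 + 0) = 27/2; p² − 182·q² = 729 − 728 = 1.
  The first convergent with p² − 182·q² = 1 gives the fundamental solution (x₁, y₁) = (27, 2).
Step 2: Apply the recurrence (x_{n+1}, y_{n+1}) = (x₁x_n + 182y₁y_n, x₁y_n + y₁x_n) repeatedly.
  From (x_1, y_1) = (27, 2): x_2 = 27·27 + 182·2·2 = 1457; y_2 = 27·2 + 2·27 = 108.
  From (x_2, y_2) = (1457, 108): x_3 = 27·1457 + 182·2·108 = 78651; y_3 = 27·108 + 2·1457 = 5830.
  From (x_3, y_3) = (78651, 5830): x_4 = 27·78651 + 182·2·5830 = 4245697; y_4 = 27·5830 + 2·78651 = 314712.
  From (x_4, y_4) = (4245697, 314712): x_5 = 27·4245697 + 182·2·314712 = 229188987; y_5 = 27·314712 + 2·4245697 = 16988618.
  From (x_5, y_5) = (229188987, 16988618): x_6 = 27·229188987 + 182·2·16988618 = 12371959601; y_6 = 27·16988618 + 2·229188987 = 917070660.
  From (x_6, y_6) = (12371959601, 917070660): x_7 = 27·12371959601 + 182·2·917070660 = 667856629467; y_7 = 27·917070660 + 2·12371959601 = 49504827022.
Step 3: Verify x_7² - 182·y_7² = 446032477523021732704089 - 446032477523021732704088 = 1 (should be 1). ✓

(x_1, y_1) = (27, 2); (x_7, y_7) = (667856629467, 49504827022).


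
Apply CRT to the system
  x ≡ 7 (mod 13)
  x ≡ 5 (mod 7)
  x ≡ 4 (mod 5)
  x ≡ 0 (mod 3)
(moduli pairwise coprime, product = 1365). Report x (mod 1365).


Product of moduli M = 13 · 7 · 5 · 3 = 1365.
Merge one congruence at a time:
  Start: x ≡ 7 (mod 13).
  Combine with x ≡ 5 (mod 7); new modulus lcm = 91.
    Write x = 7 + 13·t and substitute into x ≡ 5 (mod 7): 13·t ≡ 5 − 7 = -2 (mod 7).
    Reduce coefficients mod 7: 6·t ≡ 5 (mod 7).
    The inverse of 6 mod 7 is 6 (since 6·6 = 36 = 5·7 + 1), so t ≡ 6·5 = 30 ≡ 2 (mod 7).
    Then x = 7 + 13·2 = 33, valid modulo lcm(13, 7) = 91: x ≡ 33 (mod 91).
  Combine with x ≡ 4 (mod 5); new modulus lcm = 455.
    Write x = 33 + 91·t and substitute into x ≡ 4 (mod 5): 91·t ≡ 4 − 33 = -29 (mod 5).
    Reduce coefficients mod 5: 1·t ≡ 1 (mod 5).
    So t ≡ 1 (mod 5).
    Then x = 33 + 91·1 = 124, valid modulo lcm(91, 5) = 455: x ≡ 124 (mod 455).
  Combine with x ≡ 0 (mod 3); new modulus lcm = 1365.
    Write x = 124 + 455·t and substitute into x ≡ 0 (mod 3): 455·t ≡ 0 − 124 = -124 (mod 3).
    Reduce coefficients mod 3: 2·t ≡ 2 (mod 3).
    The inverse of 2 mod 3 is 2 (since 2·2 = 4 = 1·3 + 1), so t ≡ 2·2 = 4 ≡ 1 (mod 3).
    Then x = 124 + 455·1 = 579, valid modulo lcm(455, 3) = 1365: x ≡ 579 (mod 1365).
Verify against each original: 579 mod 13 = 7, 579 mod 7 = 5, 579 mod 5 = 4, 579 mod 3 = 0.

x ≡ 579 (mod 1365).


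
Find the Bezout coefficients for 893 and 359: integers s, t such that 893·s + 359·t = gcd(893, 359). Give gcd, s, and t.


Euclidean algorithm on (893, 359) — divide until remainder is 0:
  893 = 2 · 359 + 175
  359 = 2 · 175 + 9
  175 = 19 · 9 + 4
  9 = 2 · 4 + 1
  4 = 4 · 1 + 0
gcd(893, 359) = 1.
Track Bezout coefficients alongside the remainders: start with r₀ = 893 = a·1 + b·0 (s = 1, t = 0) and r₁ = 359 = a·0 + b·1 (s = 0, t = 1); each new remainder r_{k+1} = r_{k-1} − q_k·r_k inherits s_{k+1} = s_{k-1} − q_k·s_k, t_{k+1} = t_{k-1} − q_k·t_k, so r_k = a·s_k + b·t_k at every step:
  q = 2: r = 175, s = 1 − 2·0 = 1, t = 0 − 2·1 = -2  (check: 893·1 + 359·(-2) = 175)
  q = 2: r = 9, s = 0 − 2·1 = -2, t = 1 − 2·(-2) = 5  (check: 893·(-2) + 359·5 = 9)
  q = 19: r = 4, s = 1 − 19·(-2) = 39, t = -2 − 19·5 = -97  (check: 893·39 + 359·(-97) = 4)
  q = 2: r = 1, s = -2 − 2·39 = -80, t = 5 − 2·(-97) = 199  (check: 893·(-80) + 359·199 = 1)
The row with r = 1 (the gcd) gives the Bezout coefficients s = -80, t = 199.
Result: 893 · (-80) + 359 · (199) = 1.

gcd(893, 359) = 1; s = -80, t = 199 (check: 893·(-80) + 359·199 = 1).
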